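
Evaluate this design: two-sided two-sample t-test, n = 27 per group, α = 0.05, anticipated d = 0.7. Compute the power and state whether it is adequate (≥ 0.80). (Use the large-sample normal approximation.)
Power ≈ 0.73; the study is underpowered (power < 0.80)

Power calculation (two-sample t-test, normal approximation):
z_β = d · √(n/2) - z_{α/2}
z_β = 0.7 · √(27/2) - 1.960
z_β = 0.7 · 3.674 - 1.960
z_β = 0.612

Power = Φ(z_β) = Φ(0.612) ≈ 0.730

Effect size d = 0.7 is medium by Cohen's convention (0.2/0.5/0.8).

Threshold: power ≥ 0.80 is conventionally adequate.
Power ≈ 0.73 → the study is underpowered (power < 0.80).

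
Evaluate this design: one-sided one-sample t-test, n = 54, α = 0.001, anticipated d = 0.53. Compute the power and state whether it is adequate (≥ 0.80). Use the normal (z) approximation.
Power ≈ 0.79; the study is underpowered (power < 0.80)

Power calculation (one-sample t-test, normal approximation):
z_β = d · √n - z_α
z_β = 0.53 · √54 - 3.090
z_β = 0.53 · 7.348 - 3.090
z_β = 0.804

Power = Φ(z_β) = Φ(0.804) ≈ 0.789

Effect size d = 0.53 is medium by Cohen's convention (0.2/0.5/0.8).

Threshold: power ≥ 0.80 is conventionally adequate.
Power ≈ 0.79 → the study is underpowered (power < 0.80).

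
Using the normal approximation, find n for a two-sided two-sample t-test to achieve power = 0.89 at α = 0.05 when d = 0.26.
n = 301 per group

Sample size formula (two-sample t-test, normal approximation):
n = 2 · ((z_{α/2} + z_β) / d)²

z_{α/2} = 1.960 (for α = 0.05, two-sided)
z_β = 1.227 (for power = 0.89)
d = 0.26

n = 2 · ((1.960 + 1.227) / 0.26)²
n = 2 · (12.258)²
n ≈ 300.52
Round up to the next whole number: n = 301 per group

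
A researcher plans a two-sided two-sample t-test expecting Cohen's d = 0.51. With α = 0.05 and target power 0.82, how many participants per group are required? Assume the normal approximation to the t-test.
n = 64 per group

Sample size formula (two-sample t-test, normal approximation):
n = 2 · ((z_{α/2} + z_β) / d)²

z_{α/2} = 1.960 (for α = 0.05, two-sided)
z_β = 0.915 (for power = 0.82)
d = 0.51

n = 2 · ((1.960 + 0.915) / 0.51)²
n = 2 · (5.637)²
n ≈ 63.55
Round up to the next whole number: n = 64 per group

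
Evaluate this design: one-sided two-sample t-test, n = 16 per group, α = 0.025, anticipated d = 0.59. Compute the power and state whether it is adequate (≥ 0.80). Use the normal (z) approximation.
Power ≈ 0.39; the study is underpowered (power < 0.80)

Power calculation (two-sample t-test, normal approximation):
z_β = d · √(n/2) - z_α
z_β = 0.59 · √(16/2) - 1.960
z_β = 0.59 · 2.828 - 1.960
z_β = -0.291

Power = Φ(z_β) = Φ(-0.291) ≈ 0.385

Effect size d = 0.59 is medium by Cohen's convention (0.2/0.5/0.8).

Threshold: power ≥ 0.80 is conventionally adequate.
Power ≈ 0.39 → the study is underpowered (power < 0.80).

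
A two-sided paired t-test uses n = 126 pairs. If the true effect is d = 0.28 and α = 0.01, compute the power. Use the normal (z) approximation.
Power ≈ 0.71

Power calculation (paired t-test, normal approximation):
z_β = d · √n - z_{α/2}
z_β = 0.28 · √126 - 2.576
z_β = 0.28 · 11.225 - 2.576
z_β = 0.567

Power = Φ(z_β) = Φ(0.567) ≈ 0.715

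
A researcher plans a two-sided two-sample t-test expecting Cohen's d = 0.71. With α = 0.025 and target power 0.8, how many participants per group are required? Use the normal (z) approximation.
n = 38 per group

Sample size formula (two-sample t-test, normal approximation):
n = 2 · ((z_{α/2} + z_β) / d)²

z_{α/2} = 2.241 (for α = 0.025, two-sided)
z_β = 0.842 (for power = 0.8)
d = 0.71

n = 2 · ((2.241 + 0.842) / 0.71)²
n = 2 · (4.342)²
n ≈ 37.71
Round up to the next whole number: n = 38 per group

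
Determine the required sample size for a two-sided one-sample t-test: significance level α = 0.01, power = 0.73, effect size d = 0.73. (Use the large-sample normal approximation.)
n = 20

Sample size formula (one-sample t-test, normal approximation):
n = ((z_{α/2} + z_β) / d)²

z_{α/2} = 2.576 (for α = 0.01, two-sided)
z_β = 0.613 (for power = 0.73)
d = 0.73

n = ((2.576 + 0.613) / 0.73)²
n = (4.368)²
n ≈ 19.08
Round up to the next whole number: n = 20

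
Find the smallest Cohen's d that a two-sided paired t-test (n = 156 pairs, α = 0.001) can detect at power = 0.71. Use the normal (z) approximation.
d ≈ 0.31

Minimum detectable effect (paired t-test, normal approximation):
d = (z_{α/2} + z_β) / √n
d = (3.291 + 0.553) / √156
d = 3.844 / 12.490
d ≈ 0.31

By Cohen's convention (0.2 small / 0.5 medium / 0.8 large): small effect.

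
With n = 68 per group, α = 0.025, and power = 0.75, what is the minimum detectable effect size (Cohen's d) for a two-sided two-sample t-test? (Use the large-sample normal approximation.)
d ≈ 0.50

Minimum detectable effect (two-sample t-test, normal approximation):
d = (z_{α/2} + z_β) / √(n/2)
d = (2.241 + 0.674) / √(68/2)
d = 2.916 / 5.831
d ≈ 0.50

By Cohen's convention (0.2 small / 0.5 medium / 0.8 large): medium effect.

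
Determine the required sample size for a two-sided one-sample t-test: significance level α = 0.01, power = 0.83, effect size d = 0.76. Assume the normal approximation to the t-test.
n = 22

Sample size formula (one-sample t-test, normal approximation):
n = ((z_{α/2} + z_β) / d)²

z_{α/2} = 2.576 (for α = 0.01, two-sided)
z_β = 0.954 (for power = 0.83)
d = 0.76

n = ((2.576 + 0.954) / 0.76)²
n = (4.645)²
n ≈ 21.58
Round up to the next whole number: n = 22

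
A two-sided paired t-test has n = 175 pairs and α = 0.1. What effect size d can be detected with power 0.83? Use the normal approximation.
d ≈ 0.20

Minimum detectable effect (paired t-test, normal approximation):
d = (z_{α/2} + z_β) / √n
d = (1.645 + 0.954) / √175
d = 2.599 / 13.229
d ≈ 0.20

By Cohen's convention (0.2 small / 0.5 medium / 0.8 large): small effect.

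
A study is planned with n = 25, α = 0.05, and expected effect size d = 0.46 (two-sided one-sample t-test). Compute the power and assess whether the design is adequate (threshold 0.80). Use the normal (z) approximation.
Power ≈ 0.63; the study is underpowered (power < 0.80)

Power calculation (one-sample t-test, normal approximation):
z_β = d · √n - z_{α/2}
z_β = 0.46 · √25 - 1.960
z_β = 0.46 · 5.000 - 1.960
z_β = 0.340

Power = Φ(z_β) = Φ(0.340) ≈ 0.633

Effect size d = 0.46 is small by Cohen's convention (0.2/0.5/0.8).

Threshold: power ≥ 0.80 is conventionally adequate.
Power ≈ 0.63 → the study is underpowered (power < 0.80).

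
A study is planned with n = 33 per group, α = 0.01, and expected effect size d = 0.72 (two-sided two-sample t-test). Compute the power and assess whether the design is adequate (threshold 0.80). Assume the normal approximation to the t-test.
Power ≈ 0.64; the study is underpowered (power < 0.80)

Power calculation (two-sample t-test, normal approximation):
z_β = d · √(n/2) - z_{α/2}
z_β = 0.72 · √(33/2) - 2.576
z_β = 0.72 · 4.062 - 2.576
z_β = 0.349

Power = Φ(z_β) = Φ(0.349) ≈ 0.636

Effect size d = 0.72 is medium by Cohen's convention (0.2/0.5/0.8).

Threshold: power ≥ 0.80 is conventionally adequate.
Power ≈ 0.64 → the study is underpowered (power < 0.80).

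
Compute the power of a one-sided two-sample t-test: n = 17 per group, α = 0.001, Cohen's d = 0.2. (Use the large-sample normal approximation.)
Power ≈ 0.01

Power calculation (two-sample t-test, normal approximation):
z_β = d · √(n/2) - z_α
z_β = 0.2 · √(17/2) - 3.090
z_β = 0.2 · 2.915 - 3.090
z_β = -2.507

Power = Φ(z_β) = Φ(-2.507) ≈ 0.006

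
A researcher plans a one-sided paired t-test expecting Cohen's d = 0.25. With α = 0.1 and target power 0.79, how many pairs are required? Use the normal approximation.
n = 70 pairs

Sample size formula (paired t-test, normal approximation):
n = ((z_α + z_β) / d)²

z_α = 1.282 (for α = 0.1, one-sided)
z_β = 0.806 (for power = 0.79)
d = 0.25

n = ((1.282 + 0.806) / 0.25)²
n = (8.352)²
n ≈ 69.76
Round up to the next whole number: n = 70 pairs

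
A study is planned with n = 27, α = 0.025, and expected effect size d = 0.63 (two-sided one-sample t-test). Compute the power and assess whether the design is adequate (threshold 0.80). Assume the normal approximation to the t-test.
Power ≈ 0.85; the study is adequately powered (power ≥ 0.80)

Power calculation (one-sample t-test, normal approximation):
z_β = d · √n - z_{α/2}
z_β = 0.63 · √27 - 2.241
z_β = 0.63 · 5.196 - 2.241
z_β = 1.032

Power = Φ(z_β) = Φ(1.032) ≈ 0.849

Effect size d = 0.63 is medium by Cohen's convention (0.2/0.5/0.8).

Threshold: power ≥ 0.80 is conventionally adequate.
Power ≈ 0.85 → the study is adequately powered (power ≥ 0.80).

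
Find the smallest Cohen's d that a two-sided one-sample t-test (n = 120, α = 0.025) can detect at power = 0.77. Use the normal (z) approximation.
d ≈ 0.27

Minimum detectable effect (one-sample t-test, normal approximation):
d = (z_{α/2} + z_β) / √n
d = (2.241 + 0.739) / √120
d = 2.980 / 10.954
d ≈ 0.27

By Cohen's convention (0.2 small / 0.5 medium / 0.8 large): small effect.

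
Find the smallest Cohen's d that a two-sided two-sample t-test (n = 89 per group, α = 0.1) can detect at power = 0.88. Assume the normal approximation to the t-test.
d ≈ 0.42

Minimum detectable effect (two-sample t-test, normal approximation):
d = (z_{α/2} + z_β) / √(n/2)
d = (1.645 + 1.175) / √(89/2)
d = 2.820 / 6.671
d ≈ 0.42

By Cohen's convention (0.2 small / 0.5 medium / 0.8 large): small effect.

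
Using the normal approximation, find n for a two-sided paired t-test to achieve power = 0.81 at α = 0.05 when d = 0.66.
n = 19 pairs

Sample size formula (paired t-test, normal approximation):
n = ((z_{α/2} + z_β) / d)²

z_{α/2} = 1.960 (for α = 0.05, two-sided)
z_β = 0.878 (for power = 0.81)
d = 0.66

n = ((1.960 + 0.878) / 0.66)²
n = (4.300)²
n ≈ 18.49
Round up to the next whole number: n = 19 pairs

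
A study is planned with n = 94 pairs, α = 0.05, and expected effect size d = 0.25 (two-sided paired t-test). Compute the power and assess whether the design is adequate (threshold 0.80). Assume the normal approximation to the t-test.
Power ≈ 0.68; the study is underpowered (power < 0.80)

Power calculation (paired t-test, normal approximation):
z_β = d · √n - z_{α/2}
z_β = 0.25 · √94 - 1.960
z_β = 0.25 · 9.695 - 1.960
z_β = 0.464

Power = Φ(z_β) = Φ(0.464) ≈ 0.679

Effect size d = 0.25 is small by Cohen's convention (0.2/0.5/0.8).

Threshold: power ≥ 0.80 is conventionally adequate.
Power ≈ 0.68 → the study is underpowered (power < 0.80).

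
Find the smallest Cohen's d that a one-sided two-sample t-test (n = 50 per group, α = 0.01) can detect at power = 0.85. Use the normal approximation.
d ≈ 0.67

Minimum detectable effect (two-sample t-test, normal approximation):
d = (z_α + z_β) / √(n/2)
d = (2.326 + 1.036) / √(50/2)
d = 3.363 / 5.000
d ≈ 0.67

By Cohen's convention (0.2 small / 0.5 medium / 0.8 large): medium effect.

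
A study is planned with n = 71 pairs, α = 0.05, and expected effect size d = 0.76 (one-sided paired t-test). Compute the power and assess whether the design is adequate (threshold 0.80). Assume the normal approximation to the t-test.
Power ≈ 1.00; the study is adequately powered (power ≥ 0.80)

Power calculation (paired t-test, normal approximation):
z_β = d · √n - z_α
z_β = 0.76 · √71 - 1.645
z_β = 0.76 · 8.426 - 1.645
z_β = 4.759

Power = Φ(z_β) = Φ(4.759) ≈ 1.000

Effect size d = 0.76 is medium by Cohen's convention (0.2/0.5/0.8).

Threshold: power ≥ 0.80 is conventionally adequate.
Power ≈ 1.00 → the study is adequately powered (power ≥ 0.80).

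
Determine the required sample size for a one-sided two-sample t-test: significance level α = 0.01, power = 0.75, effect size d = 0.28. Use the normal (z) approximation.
n = 230 per group

Sample size formula (two-sample t-test, normal approximation):
n = 2 · ((z_α + z_β) / d)²

z_α = 2.326 (for α = 0.01, one-sided)
z_β = 0.674 (for power = 0.75)
d = 0.28

n = 2 · ((2.326 + 0.674) / 0.28)²
n = 2 · (10.714)²
n ≈ 229.58
Round up to the next whole number: n = 230 per group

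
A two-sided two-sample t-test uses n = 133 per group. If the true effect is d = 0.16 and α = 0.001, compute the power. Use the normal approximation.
Power ≈ 0.02

Power calculation (two-sample t-test, normal approximation):
z_β = d · √(n/2) - z_{α/2}
z_β = 0.16 · √(133/2) - 3.291
z_β = 0.16 · 8.155 - 3.291
z_β = -1.986

Power = Φ(z_β) = Φ(-1.986) ≈ 0.024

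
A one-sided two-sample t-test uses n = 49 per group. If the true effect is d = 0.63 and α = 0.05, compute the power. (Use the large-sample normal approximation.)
Power ≈ 0.93

Power calculation (two-sample t-test, normal approximation):
z_β = d · √(n/2) - z_α
z_β = 0.63 · √(49/2) - 1.645
z_β = 0.63 · 4.950 - 1.645
z_β = 1.473

Power = Φ(z_β) = Φ(1.473) ≈ 0.930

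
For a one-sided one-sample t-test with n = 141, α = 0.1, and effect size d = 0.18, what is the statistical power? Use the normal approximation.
Power ≈ 0.80

Power calculation (one-sample t-test, normal approximation):
z_β = d · √n - z_α
z_β = 0.18 · √141 - 1.282
z_β = 0.18 · 11.874 - 1.282
z_β = 0.856

Power = Φ(z_β) = Φ(0.856) ≈ 0.804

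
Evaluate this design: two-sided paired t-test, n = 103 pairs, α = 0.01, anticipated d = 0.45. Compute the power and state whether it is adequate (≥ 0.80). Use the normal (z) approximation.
Power ≈ 0.98; the study is adequately powered (power ≥ 0.80)

Power calculation (paired t-test, normal approximation):
z_β = d · √n - z_{α/2}
z_β = 0.45 · √103 - 2.576
z_β = 0.45 · 10.149 - 2.576
z_β = 1.991

Power = Φ(z_β) = Φ(1.991) ≈ 0.977

Effect size d = 0.45 is small by Cohen's convention (0.2/0.5/0.8).

Threshold: power ≥ 0.80 is conventionally adequate.
Power ≈ 0.98 → the study is adequately powered (power ≥ 0.80).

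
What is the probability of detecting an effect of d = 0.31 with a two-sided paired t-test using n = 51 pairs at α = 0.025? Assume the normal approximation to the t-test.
Power ≈ 0.49

Power calculation (paired t-test, normal approximation):
z_β = d · √n - z_{α/2}
z_β = 0.31 · √51 - 2.241
z_β = 0.31 · 7.141 - 2.241
z_β = -0.028

Power = Φ(z_β) = Φ(-0.028) ≈ 0.489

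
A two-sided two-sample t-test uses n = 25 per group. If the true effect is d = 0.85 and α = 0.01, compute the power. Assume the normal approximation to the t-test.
Power ≈ 0.67

Power calculation (two-sample t-test, normal approximation):
z_β = d · √(n/2) - z_{α/2}
z_β = 0.85 · √(25/2) - 2.576
z_β = 0.85 · 3.536 - 2.576
z_β = 0.429

Power = Φ(z_β) = Φ(0.429) ≈ 0.666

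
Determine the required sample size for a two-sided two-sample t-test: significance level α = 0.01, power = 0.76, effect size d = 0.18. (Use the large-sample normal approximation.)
n = 665 per group

Sample size formula (two-sample t-test, normal approximation):
n = 2 · ((z_{α/2} + z_β) / d)²

z_{α/2} = 2.576 (for α = 0.01, two-sided)
z_β = 0.706 (for power = 0.76)
d = 0.18

n = 2 · ((2.576 + 0.706) / 0.18)²
n = 2 · (18.233)²
n ≈ 664.88
Round up to the next whole number: n = 665 per group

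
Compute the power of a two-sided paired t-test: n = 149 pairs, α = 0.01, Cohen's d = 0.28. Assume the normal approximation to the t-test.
Power ≈ 0.80

Power calculation (paired t-test, normal approximation):
z_β = d · √n - z_{α/2}
z_β = 0.28 · √149 - 2.576
z_β = 0.28 · 12.207 - 2.576
z_β = 0.842

Power = Φ(z_β) = Φ(0.842) ≈ 0.800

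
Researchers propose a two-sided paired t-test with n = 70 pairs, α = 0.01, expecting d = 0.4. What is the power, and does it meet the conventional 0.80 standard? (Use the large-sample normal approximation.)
Power ≈ 0.78; the study is underpowered (power < 0.80)

Power calculation (paired t-test, normal approximation):
z_β = d · √n - z_{α/2}
z_β = 0.4 · √70 - 2.576
z_β = 0.4 · 8.367 - 2.576
z_β = 0.771

Power = Φ(z_β) = Φ(0.771) ≈ 0.780

Effect size d = 0.4 is small by Cohen's convention (0.2/0.5/0.8).

Threshold: power ≥ 0.80 is conventionally adequate.
Power ≈ 0.78 → the study is underpowered (power < 0.80).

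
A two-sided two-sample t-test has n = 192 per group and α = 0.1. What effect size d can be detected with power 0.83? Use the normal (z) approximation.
d ≈ 0.27

Minimum detectable effect (two-sample t-test, normal approximation):
d = (z_{α/2} + z_β) / √(n/2)
d = (1.645 + 0.954) / √(192/2)
d = 2.599 / 9.798
d ≈ 0.27

By Cohen's convention (0.2 small / 0.5 medium / 0.8 large): small effect.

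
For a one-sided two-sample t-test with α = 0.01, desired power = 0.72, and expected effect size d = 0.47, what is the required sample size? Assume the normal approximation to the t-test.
n = 77 per group

Sample size formula (two-sample t-test, normal approximation):
n = 2 · ((z_α + z_β) / d)²

z_α = 2.326 (for α = 0.01, one-sided)
z_β = 0.583 (for power = 0.72)
d = 0.47

n = 2 · ((2.326 + 0.583) / 0.47)²
n = 2 · (6.189)²
n ≈ 76.61
Round up to the next whole number: n = 77 per group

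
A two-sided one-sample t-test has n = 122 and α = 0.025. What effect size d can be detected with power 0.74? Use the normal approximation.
d ≈ 0.26

Minimum detectable effect (one-sample t-test, normal approximation):
d = (z_{α/2} + z_β) / √n
d = (2.241 + 0.643) / √122
d = 2.885 / 11.045
d ≈ 0.26

By Cohen's convention (0.2 small / 0.5 medium / 0.8 large): small effect.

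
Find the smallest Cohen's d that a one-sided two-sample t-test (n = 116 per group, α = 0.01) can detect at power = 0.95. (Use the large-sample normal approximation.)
d ≈ 0.52

Minimum detectable effect (two-sample t-test, normal approximation):
d = (z_α + z_β) / √(n/2)
d = (2.326 + 1.645) / √(116/2)
d = 3.971 / 7.616
d ≈ 0.52

By Cohen's convention (0.2 small / 0.5 medium / 0.8 large): medium effect.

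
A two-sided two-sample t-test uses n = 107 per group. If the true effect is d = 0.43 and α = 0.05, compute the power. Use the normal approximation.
Power ≈ 0.88

Power calculation (two-sample t-test, normal approximation):
z_β = d · √(n/2) - z_{α/2}
z_β = 0.43 · √(107/2) - 1.960
z_β = 0.43 · 7.314 - 1.960
z_β = 1.185

Power = Φ(z_β) = Φ(1.185) ≈ 0.882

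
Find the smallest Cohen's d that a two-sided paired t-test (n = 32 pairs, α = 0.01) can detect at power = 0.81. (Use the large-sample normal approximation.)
d ≈ 0.61

Minimum detectable effect (paired t-test, normal approximation):
d = (z_{α/2} + z_β) / √n
d = (2.576 + 0.878) / √32
d = 3.454 / 5.657
d ≈ 0.61

By Cohen's convention (0.2 small / 0.5 medium / 0.8 large): medium effect.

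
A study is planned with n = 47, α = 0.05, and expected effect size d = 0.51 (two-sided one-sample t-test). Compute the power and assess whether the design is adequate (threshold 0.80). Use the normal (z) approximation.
Power ≈ 0.94; the study is adequately powered (power ≥ 0.80)

Power calculation (one-sample t-test, normal approximation):
z_β = d · √n - z_{α/2}
z_β = 0.51 · √47 - 1.960
z_β = 0.51 · 6.856 - 1.960
z_β = 1.536

Power = Φ(z_β) = Φ(1.536) ≈ 0.938

Effect size d = 0.51 is medium by Cohen's convention (0.2/0.5/0.8).

Threshold: power ≥ 0.80 is conventionally adequate.
Power ≈ 0.94 → the study is adequately powered (power ≥ 0.80).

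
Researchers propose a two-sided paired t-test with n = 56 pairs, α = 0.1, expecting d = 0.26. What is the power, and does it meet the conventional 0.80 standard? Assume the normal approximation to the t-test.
Power ≈ 0.62; the study is underpowered (power < 0.80)

Power calculation (paired t-test, normal approximation):
z_β = d · √n - z_{α/2}
z_β = 0.26 · √56 - 1.645
z_β = 0.26 · 7.483 - 1.645
z_β = 0.301

Power = Φ(z_β) = Φ(0.301) ≈ 0.618

Effect size d = 0.26 is small by Cohen's convention (0.2/0.5/0.8).

Threshold: power ≥ 0.80 is conventionally adequate.
Power ≈ 0.62 → the study is underpowered (power < 0.80).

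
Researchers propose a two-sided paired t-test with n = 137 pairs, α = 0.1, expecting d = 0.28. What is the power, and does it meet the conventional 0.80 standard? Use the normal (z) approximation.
Power ≈ 0.95; the study is adequately powered (power ≥ 0.80)

Power calculation (paired t-test, normal approximation):
z_β = d · √n - z_{α/2}
z_β = 0.28 · √137 - 1.645
z_β = 0.28 · 11.705 - 1.645
z_β = 1.632

Power = Φ(z_β) = Φ(1.632) ≈ 0.949

Effect size d = 0.28 is small by Cohen's convention (0.2/0.5/0.8).

Threshold: power ≥ 0.80 is conventionally adequate.
Power ≈ 0.95 → the study is adequately powered (power ≥ 0.80).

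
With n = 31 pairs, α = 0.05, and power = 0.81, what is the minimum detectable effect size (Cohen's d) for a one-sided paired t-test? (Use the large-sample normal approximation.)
d ≈ 0.45

Minimum detectable effect (paired t-test, normal approximation):
d = (z_α + z_β) / √n
d = (1.645 + 0.878) / √31
d = 2.523 / 5.568
d ≈ 0.45

By Cohen's convention (0.2 small / 0.5 medium / 0.8 large): small effect.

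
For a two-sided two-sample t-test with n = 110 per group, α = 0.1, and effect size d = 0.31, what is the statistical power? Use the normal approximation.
Power ≈ 0.74

Power calculation (two-sample t-test, normal approximation):
z_β = d · √(n/2) - z_{α/2}
z_β = 0.31 · √(110/2) - 1.645
z_β = 0.31 · 7.416 - 1.645
z_β = 0.654

Power = Φ(z_β) = Φ(0.654) ≈ 0.743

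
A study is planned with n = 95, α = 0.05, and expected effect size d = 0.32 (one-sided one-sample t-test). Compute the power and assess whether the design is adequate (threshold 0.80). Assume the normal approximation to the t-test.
Power ≈ 0.93; the study is adequately powered (power ≥ 0.80)

Power calculation (one-sample t-test, normal approximation):
z_β = d · √n - z_α
z_β = 0.32 · √95 - 1.645
z_β = 0.32 · 9.747 - 1.645
z_β = 1.474

Power = Φ(z_β) = Φ(1.474) ≈ 0.930

Effect size d = 0.32 is small by Cohen's convention (0.2/0.5/0.8).

Threshold: power ≥ 0.80 is conventionally adequate.
Power ≈ 0.93 → the study is adequately powered (power ≥ 0.80).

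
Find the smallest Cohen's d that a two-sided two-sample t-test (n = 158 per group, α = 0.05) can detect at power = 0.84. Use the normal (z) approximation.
d ≈ 0.33

Minimum detectable effect (two-sample t-test, normal approximation):
d = (z_{α/2} + z_β) / √(n/2)
d = (1.960 + 0.994) / √(158/2)
d = 2.954 / 8.888
d ≈ 0.33

By Cohen's convention (0.2 small / 0.5 medium / 0.8 large): small effect.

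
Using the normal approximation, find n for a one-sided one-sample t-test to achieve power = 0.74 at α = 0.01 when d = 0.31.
n = 92

Sample size formula (one-sample t-test, normal approximation):
n = ((z_α + z_β) / d)²

z_α = 2.326 (for α = 0.01, one-sided)
z_β = 0.643 (for power = 0.74)
d = 0.31

n = ((2.326 + 0.643) / 0.31)²
n = (9.577)²
n ≈ 91.72
Round up to the next whole number: n = 92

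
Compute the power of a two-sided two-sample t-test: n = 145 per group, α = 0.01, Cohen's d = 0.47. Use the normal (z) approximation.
Power ≈ 0.92

Power calculation (two-sample t-test, normal approximation):
z_β = d · √(n/2) - z_{α/2}
z_β = 0.47 · √(145/2) - 2.576
z_β = 0.47 · 8.515 - 2.576
z_β = 1.426

Power = Φ(z_β) = Φ(1.426) ≈ 0.923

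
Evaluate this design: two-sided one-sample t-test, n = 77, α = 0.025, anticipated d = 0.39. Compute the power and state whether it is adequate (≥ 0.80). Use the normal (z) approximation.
Power ≈ 0.88; the study is adequately powered (power ≥ 0.80)

Power calculation (one-sample t-test, normal approximation):
z_β = d · √n - z_{α/2}
z_β = 0.39 · √77 - 2.241
z_β = 0.39 · 8.775 - 2.241
z_β = 1.181

Power = Φ(z_β) = Φ(1.181) ≈ 0.881

Effect size d = 0.39 is small by Cohen's convention (0.2/0.5/0.8).

Threshold: power ≥ 0.80 is conventionally adequate.
Power ≈ 0.88 → the study is adequately powered (power ≥ 0.80).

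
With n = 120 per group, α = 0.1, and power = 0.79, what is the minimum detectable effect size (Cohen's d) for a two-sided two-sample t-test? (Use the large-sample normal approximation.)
d ≈ 0.32

Minimum detectable effect (two-sample t-test, normal approximation):
d = (z_{α/2} + z_β) / √(n/2)
d = (1.645 + 0.806) / √(120/2)
d = 2.451 / 7.746
d ≈ 0.32

By Cohen's convention (0.2 small / 0.5 medium / 0.8 large): small effect.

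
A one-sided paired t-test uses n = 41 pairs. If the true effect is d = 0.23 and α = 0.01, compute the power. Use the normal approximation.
Power ≈ 0.20

Power calculation (paired t-test, normal approximation):
z_β = d · √n - z_α
z_β = 0.23 · √41 - 2.326
z_β = 0.23 · 6.403 - 2.326
z_β = -0.854

Power = Φ(z_β) = Φ(-0.854) ≈ 0.197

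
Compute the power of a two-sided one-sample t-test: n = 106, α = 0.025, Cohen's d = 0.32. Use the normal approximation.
Power ≈ 0.85

Power calculation (one-sample t-test, normal approximation):
z_β = d · √n - z_{α/2}
z_β = 0.32 · √106 - 2.241
z_β = 0.32 · 10.296 - 2.241
z_β = 1.053

Power = Φ(z_β) = Φ(1.053) ≈ 0.854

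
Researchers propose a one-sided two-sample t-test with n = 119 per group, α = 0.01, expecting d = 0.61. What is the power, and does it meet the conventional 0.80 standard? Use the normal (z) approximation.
Power ≈ 0.99; the study is adequately powered (power ≥ 0.80)

Power calculation (two-sample t-test, normal approximation):
z_β = d · √(n/2) - z_α
z_β = 0.61 · √(119/2) - 2.326
z_β = 0.61 · 7.714 - 2.326
z_β = 2.379

Power = Φ(z_β) = Φ(2.379) ≈ 0.991

Effect size d = 0.61 is medium by Cohen's convention (0.2/0.5/0.8).

Threshold: power ≥ 0.80 is conventionally adequate.
Power ≈ 0.99 → the study is adequately powered (power ≥ 0.80).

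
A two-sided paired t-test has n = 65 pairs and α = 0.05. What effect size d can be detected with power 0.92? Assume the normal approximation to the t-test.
d ≈ 0.42

Minimum detectable effect (paired t-test, normal approximation):
d = (z_{α/2} + z_β) / √n
d = (1.960 + 1.405) / √65
d = 3.365 / 8.062
d ≈ 0.42

By Cohen's convention (0.2 small / 0.5 medium / 0.8 large): small effect.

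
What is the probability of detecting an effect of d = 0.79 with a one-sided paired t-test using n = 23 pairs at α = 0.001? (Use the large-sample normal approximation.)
Power ≈ 0.76

Power calculation (paired t-test, normal approximation):
z_β = d · √n - z_α
z_β = 0.79 · √23 - 3.090
z_β = 0.79 · 4.796 - 3.090
z_β = 0.698

Power = Φ(z_β) = Φ(0.698) ≈ 0.758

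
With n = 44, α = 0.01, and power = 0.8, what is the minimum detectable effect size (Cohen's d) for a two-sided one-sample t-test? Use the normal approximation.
d ≈ 0.52

Minimum detectable effect (one-sample t-test, normal approximation):
d = (z_{α/2} + z_β) / √n
d = (2.576 + 0.842) / √44
d = 3.417 / 6.633
d ≈ 0.52

By Cohen's convention (0.2 small / 0.5 medium / 0.8 large): medium effect.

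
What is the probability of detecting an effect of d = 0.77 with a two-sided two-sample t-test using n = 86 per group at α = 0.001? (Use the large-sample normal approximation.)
Power ≈ 0.96

Power calculation (two-sample t-test, normal approximation):
z_β = d · √(n/2) - z_{α/2}
z_β = 0.77 · √(86/2) - 3.291
z_β = 0.77 · 6.557 - 3.291
z_β = 1.759

Power = Φ(z_β) = Φ(1.759) ≈ 0.961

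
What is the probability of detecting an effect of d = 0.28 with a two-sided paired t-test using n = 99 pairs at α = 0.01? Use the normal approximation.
Power ≈ 0.58

Power calculation (paired t-test, normal approximation):
z_β = d · √n - z_{α/2}
z_β = 0.28 · √99 - 2.576
z_β = 0.28 · 9.950 - 2.576
z_β = 0.210

Power = Φ(z_β) = Φ(0.210) ≈ 0.583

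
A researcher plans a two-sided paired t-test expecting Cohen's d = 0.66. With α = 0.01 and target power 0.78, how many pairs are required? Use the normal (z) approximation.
n = 26 pairs

Sample size formula (paired t-test, normal approximation):
n = ((z_{α/2} + z_β) / d)²

z_{α/2} = 2.576 (for α = 0.01, two-sided)
z_β = 0.772 (for power = 0.78)
d = 0.66

n = ((2.576 + 0.772) / 0.66)²
n = (5.073)²
n ≈ 25.74
Round up to the next whole number: n = 26 pairs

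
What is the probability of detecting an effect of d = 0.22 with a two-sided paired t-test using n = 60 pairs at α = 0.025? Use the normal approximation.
Power ≈ 0.30

Power calculation (paired t-test, normal approximation):
z_β = d · √n - z_{α/2}
z_β = 0.22 · √60 - 2.241
z_β = 0.22 · 7.746 - 2.241
z_β = -0.537

Power = Φ(z_β) = Φ(-0.537) ≈ 0.296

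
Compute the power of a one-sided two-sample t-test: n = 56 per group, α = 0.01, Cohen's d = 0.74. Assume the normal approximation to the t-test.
Power ≈ 0.94

Power calculation (two-sample t-test, normal approximation):
z_β = d · √(n/2) - z_α
z_β = 0.74 · √(56/2) - 2.326
z_β = 0.74 · 5.292 - 2.326
z_β = 1.589

Power = Φ(z_β) = Φ(1.589) ≈ 0.944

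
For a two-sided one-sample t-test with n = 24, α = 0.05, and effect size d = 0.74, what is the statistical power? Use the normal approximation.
Power ≈ 0.95

Power calculation (one-sample t-test, normal approximation):
z_β = d · √n - z_{α/2}
z_β = 0.74 · √24 - 1.960
z_β = 0.74 · 4.899 - 1.960
z_β = 1.665

Power = Φ(z_β) = Φ(1.665) ≈ 0.952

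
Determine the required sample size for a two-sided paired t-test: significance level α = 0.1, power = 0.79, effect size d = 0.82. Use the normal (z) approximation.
n = 9 pairs

Sample size formula (paired t-test, normal approximation):
n = ((z_{α/2} + z_β) / d)²

z_{α/2} = 1.645 (for α = 0.1, two-sided)
z_β = 0.806 (for power = 0.79)
d = 0.82

n = ((1.645 + 0.806) / 0.82)²
n = (2.989)²
n ≈ 8.93
Round up to the next whole number: n = 9 pairs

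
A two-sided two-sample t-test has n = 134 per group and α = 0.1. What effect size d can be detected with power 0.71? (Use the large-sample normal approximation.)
d ≈ 0.27

Minimum detectable effect (two-sample t-test, normal approximation):
d = (z_{α/2} + z_β) / √(n/2)
d = (1.645 + 0.553) / √(134/2)
d = 2.198 / 8.185
d ≈ 0.27

By Cohen's convention (0.2 small / 0.5 medium / 0.8 large): small effect.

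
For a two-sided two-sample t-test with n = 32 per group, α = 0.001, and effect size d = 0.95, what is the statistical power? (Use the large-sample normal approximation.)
Power ≈ 0.69

Power calculation (two-sample t-test, normal approximation):
z_β = d · √(n/2) - z_{α/2}
z_β = 0.95 · √(32/2) - 3.291
z_β = 0.95 · 4.000 - 3.291
z_β = 0.509

Power = Φ(z_β) = Φ(0.509) ≈ 0.695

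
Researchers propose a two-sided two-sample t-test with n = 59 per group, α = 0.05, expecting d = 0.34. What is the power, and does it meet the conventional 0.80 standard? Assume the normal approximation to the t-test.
Power ≈ 0.45; the study is underpowered (power < 0.80)

Power calculation (two-sample t-test, normal approximation):
z_β = d · √(n/2) - z_{α/2}
z_β = 0.34 · √(59/2) - 1.960
z_β = 0.34 · 5.431 - 1.960
z_β = -0.113

Power = Φ(z_β) = Φ(-0.113) ≈ 0.455

Effect size d = 0.34 is small by Cohen's convention (0.2/0.5/0.8).

Threshold: power ≥ 0.80 is conventionally adequate.
Power ≈ 0.45 → the study is underpowered (power < 0.80).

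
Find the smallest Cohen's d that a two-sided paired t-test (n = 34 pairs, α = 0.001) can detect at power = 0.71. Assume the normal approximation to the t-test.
d ≈ 0.66

Minimum detectable effect (paired t-test, normal approximation):
d = (z_{α/2} + z_β) / √n
d = (3.291 + 0.553) / √34
d = 3.844 / 5.831
d ≈ 0.66

By Cohen's convention (0.2 small / 0.5 medium / 0.8 large): medium effect.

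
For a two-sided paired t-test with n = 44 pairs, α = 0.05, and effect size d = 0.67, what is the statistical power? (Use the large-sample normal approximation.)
Power ≈ 0.99

Power calculation (paired t-test, normal approximation):
z_β = d · √n - z_{α/2}
z_β = 0.67 · √44 - 1.960
z_β = 0.67 · 6.633 - 1.960
z_β = 2.484

Power = Φ(z_β) = Φ(2.484) ≈ 0.994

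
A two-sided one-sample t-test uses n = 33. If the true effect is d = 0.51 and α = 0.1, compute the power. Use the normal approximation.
Power ≈ 0.90

Power calculation (one-sample t-test, normal approximation):
z_β = d · √n - z_{α/2}
z_β = 0.51 · √33 - 1.645
z_β = 0.51 · 5.745 - 1.645
z_β = 1.285

Power = Φ(z_β) = Φ(1.285) ≈ 0.901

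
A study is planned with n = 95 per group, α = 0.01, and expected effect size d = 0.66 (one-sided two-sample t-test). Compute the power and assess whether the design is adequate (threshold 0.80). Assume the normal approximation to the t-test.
Power ≈ 0.99; the study is adequately powered (power ≥ 0.80)

Power calculation (two-sample t-test, normal approximation):
z_β = d · √(n/2) - z_α
z_β = 0.66 · √(95/2) - 2.326
z_β = 0.66 · 6.892 - 2.326
z_β = 2.222

Power = Φ(z_β) = Φ(2.222) ≈ 0.987

Effect size d = 0.66 is medium by Cohen's convention (0.2/0.5/0.8).

Threshold: power ≥ 0.80 is conventionally adequate.
Power ≈ 0.99 → the study is adequately powered (power ≥ 0.80).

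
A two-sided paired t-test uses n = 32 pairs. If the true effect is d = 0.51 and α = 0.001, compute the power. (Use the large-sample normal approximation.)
Power ≈ 0.34

Power calculation (paired t-test, normal approximation):
z_β = d · √n - z_{α/2}
z_β = 0.51 · √32 - 3.291
z_β = 0.51 · 5.657 - 3.291
z_β = -0.406

Power = Φ(z_β) = Φ(-0.406) ≈ 0.343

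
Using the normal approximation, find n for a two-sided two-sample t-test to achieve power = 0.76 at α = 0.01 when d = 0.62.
n = 57 per group

Sample size formula (two-sample t-test, normal approximation):
n = 2 · ((z_{α/2} + z_β) / d)²

z_{α/2} = 2.576 (for α = 0.01, two-sided)
z_β = 0.706 (for power = 0.76)
d = 0.62

n = 2 · ((2.576 + 0.706) / 0.62)²
n = 2 · (5.294)²
n ≈ 56.05
Round up to the next whole number: n = 57 per group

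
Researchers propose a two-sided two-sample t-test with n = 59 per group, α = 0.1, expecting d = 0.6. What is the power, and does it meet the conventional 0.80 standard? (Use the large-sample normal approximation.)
Power ≈ 0.95; the study is adequately powered (power ≥ 0.80)

Power calculation (two-sample t-test, normal approximation):
z_β = d · √(n/2) - z_{α/2}
z_β = 0.6 · √(59/2) - 1.645
z_β = 0.6 · 5.431 - 1.645
z_β = 1.614

Power = Φ(z_β) = Φ(1.614) ≈ 0.947

Effect size d = 0.6 is medium by Cohen's convention (0.2/0.5/0.8).

Threshold: power ≥ 0.80 is conventionally adequate.
Power ≈ 0.95 → the study is adequately powered (power ≥ 0.80).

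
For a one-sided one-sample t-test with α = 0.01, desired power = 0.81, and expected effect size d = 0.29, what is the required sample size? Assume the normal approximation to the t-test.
n = 123

Sample size formula (one-sample t-test, normal approximation):
n = ((z_α + z_β) / d)²

z_α = 2.326 (for α = 0.01, one-sided)
z_β = 0.878 (for power = 0.81)
d = 0.29

n = ((2.326 + 0.878) / 0.29)²
n = (11.048)²
n ≈ 122.06
Round up to the next whole number: n = 123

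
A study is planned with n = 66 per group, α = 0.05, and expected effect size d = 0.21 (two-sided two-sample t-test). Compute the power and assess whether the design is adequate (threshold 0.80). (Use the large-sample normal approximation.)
Power ≈ 0.23; the study is underpowered (power < 0.80)

Power calculation (two-sample t-test, normal approximation):
z_β = d · √(n/2) - z_{α/2}
z_β = 0.21 · √(66/2) - 1.960
z_β = 0.21 · 5.745 - 1.960
z_β = -0.754

Power = Φ(z_β) = Φ(-0.754) ≈ 0.226

Effect size d = 0.21 is small by Cohen's convention (0.2/0.5/0.8).

Threshold: power ≥ 0.80 is conventionally adequate.
Power ≈ 0.23 → the study is underpowered (power < 0.80).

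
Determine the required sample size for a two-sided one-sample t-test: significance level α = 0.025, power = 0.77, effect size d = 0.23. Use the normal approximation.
n = 168

Sample size formula (one-sample t-test, normal approximation):
n = ((z_{α/2} + z_β) / d)²

z_{α/2} = 2.241 (for α = 0.025, two-sided)
z_β = 0.739 (for power = 0.77)
d = 0.23

n = ((2.241 + 0.739) / 0.23)²
n = (12.957)²
n ≈ 167.88
Round up to the next whole number: n = 168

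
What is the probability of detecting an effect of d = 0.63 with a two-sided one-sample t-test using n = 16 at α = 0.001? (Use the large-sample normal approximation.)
Power ≈ 0.22

Power calculation (one-sample t-test, normal approximation):
z_β = d · √n - z_{α/2}
z_β = 0.63 · √16 - 3.291
z_β = 0.63 · 4.000 - 3.291
z_β = -0.771

Power = Φ(z_β) = Φ(-0.771) ≈ 0.220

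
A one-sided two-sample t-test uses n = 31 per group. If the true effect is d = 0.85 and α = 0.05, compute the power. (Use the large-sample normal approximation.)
Power ≈ 0.96

Power calculation (two-sample t-test, normal approximation):
z_β = d · √(n/2) - z_α
z_β = 0.85 · √(31/2) - 1.645
z_β = 0.85 · 3.937 - 1.645
z_β = 1.702

Power = Φ(z_β) = Φ(1.702) ≈ 0.956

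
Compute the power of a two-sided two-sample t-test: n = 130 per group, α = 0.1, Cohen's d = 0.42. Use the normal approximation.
Power ≈ 0.96

Power calculation (two-sample t-test, normal approximation):
z_β = d · √(n/2) - z_{α/2}
z_β = 0.42 · √(130/2) - 1.645
z_β = 0.42 · 8.062 - 1.645
z_β = 1.741

Power = Φ(z_β) = Φ(1.741) ≈ 0.959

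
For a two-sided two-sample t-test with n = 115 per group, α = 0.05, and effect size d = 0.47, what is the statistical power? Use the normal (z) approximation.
Power ≈ 0.95

Power calculation (two-sample t-test, normal approximation):
z_β = d · √(n/2) - z_{α/2}
z_β = 0.47 · √(115/2) - 1.960
z_β = 0.47 · 7.583 - 1.960
z_β = 1.604

Power = Φ(z_β) = Φ(1.604) ≈ 0.946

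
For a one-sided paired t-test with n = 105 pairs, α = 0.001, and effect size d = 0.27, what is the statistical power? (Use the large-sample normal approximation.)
Power ≈ 0.37

Power calculation (paired t-test, normal approximation):
z_β = d · √n - z_α
z_β = 0.27 · √105 - 3.090
z_β = 0.27 · 10.247 - 3.090
z_β = -0.324

Power = Φ(z_β) = Φ(-0.324) ≈ 0.373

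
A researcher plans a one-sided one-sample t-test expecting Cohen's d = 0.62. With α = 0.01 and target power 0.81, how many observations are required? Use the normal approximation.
n = 27

Sample size formula (one-sample t-test, normal approximation):
n = ((z_α + z_β) / d)²

z_α = 2.326 (for α = 0.01, one-sided)
z_β = 0.878 (for power = 0.81)
d = 0.62

n = ((2.326 + 0.878) / 0.62)²
n = (5.168)²
n ≈ 26.71
Round up to the next whole number: n = 27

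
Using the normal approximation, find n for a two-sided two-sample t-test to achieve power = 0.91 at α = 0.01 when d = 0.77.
n = 52 per group

Sample size formula (two-sample t-test, normal approximation):
n = 2 · ((z_{α/2} + z_β) / d)²

z_{α/2} = 2.576 (for α = 0.01, two-sided)
z_β = 1.341 (for power = 0.91)
d = 0.77

n = 2 · ((2.576 + 1.341) / 0.77)²
n = 2 · (5.087)²
n ≈ 51.76
Round up to the next whole number: n = 52 per group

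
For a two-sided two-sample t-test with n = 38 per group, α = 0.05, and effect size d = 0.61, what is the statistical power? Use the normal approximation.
Power ≈ 0.76

Power calculation (two-sample t-test, normal approximation):
z_β = d · √(n/2) - z_{α/2}
z_β = 0.61 · √(38/2) - 1.960
z_β = 0.61 · 4.359 - 1.960
z_β = 0.699

Power = Φ(z_β) = Φ(0.699) ≈ 0.758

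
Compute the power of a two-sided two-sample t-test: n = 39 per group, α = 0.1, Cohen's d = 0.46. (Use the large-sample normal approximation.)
Power ≈ 0.65

Power calculation (two-sample t-test, normal approximation):
z_β = d · √(n/2) - z_{α/2}
z_β = 0.46 · √(39/2) - 1.645
z_β = 0.46 · 4.416 - 1.645
z_β = 0.386

Power = Φ(z_β) = Φ(0.386) ≈ 0.650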